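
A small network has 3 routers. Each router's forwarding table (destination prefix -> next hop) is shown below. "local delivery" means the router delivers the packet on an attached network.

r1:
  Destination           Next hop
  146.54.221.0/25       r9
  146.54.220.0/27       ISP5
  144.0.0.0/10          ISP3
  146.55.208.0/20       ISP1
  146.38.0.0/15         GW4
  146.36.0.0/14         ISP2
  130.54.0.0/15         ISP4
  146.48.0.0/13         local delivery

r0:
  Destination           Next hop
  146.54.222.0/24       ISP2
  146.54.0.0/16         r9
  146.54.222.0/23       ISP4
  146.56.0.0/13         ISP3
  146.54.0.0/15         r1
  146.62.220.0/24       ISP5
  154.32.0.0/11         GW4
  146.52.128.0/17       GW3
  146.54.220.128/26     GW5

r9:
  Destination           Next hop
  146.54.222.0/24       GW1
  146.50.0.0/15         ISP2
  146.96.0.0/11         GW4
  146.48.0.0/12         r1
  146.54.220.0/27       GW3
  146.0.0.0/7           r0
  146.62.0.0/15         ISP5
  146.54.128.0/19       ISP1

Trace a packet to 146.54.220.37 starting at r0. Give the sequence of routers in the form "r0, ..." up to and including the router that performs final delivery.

At r0: longest match for 146.54.220.37 is 146.54.0.0/16 -> r9
At r9: longest match for 146.54.220.37 is 146.48.0.0/12 -> r1
At r1: longest match for 146.54.220.37 is 146.48.0.0/13 -> local delivery

r0, r9, r1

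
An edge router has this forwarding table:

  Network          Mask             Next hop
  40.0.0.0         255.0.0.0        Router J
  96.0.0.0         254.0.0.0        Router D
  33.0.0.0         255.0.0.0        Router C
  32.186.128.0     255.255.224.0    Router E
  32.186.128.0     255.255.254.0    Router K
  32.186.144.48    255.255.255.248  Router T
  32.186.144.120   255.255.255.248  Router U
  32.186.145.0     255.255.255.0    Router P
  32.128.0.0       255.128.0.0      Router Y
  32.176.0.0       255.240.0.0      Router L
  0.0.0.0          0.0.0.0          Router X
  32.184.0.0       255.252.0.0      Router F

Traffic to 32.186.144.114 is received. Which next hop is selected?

Routes whose prefix contains 32.186.144.114:
  0.0.0.0/0 (default, matches everything) -> Router X
  32.128.0.0/9 (32.128.0.0 - 32.255.255.255) -> Router Y
  32.176.0.0/12 (32.176.0.0 - 32.191.255.255) -> Router L
  32.184.0.0/14 (32.184.0.0 - 32.187.255.255) -> Router F
  32.186.128.0/19 (32.186.128.0 - 32.186.159.255) -> Router E
More-specific entries that do NOT match:
  32.186.144.48/29 (32.186.144.48 - 32.186.144.55) does not contain 32.186.144.114
  32.186.144.120/29 (32.186.144.120 - 32.186.144.127) does not contain 32.186.144.114
  32.186.145.0/24 (32.186.145.0 - 32.186.145.255) does not contain 32.186.144.114
  32.186.128.0/23 (32.186.128.0 - 32.186.129.255) does not contain 32.186.144.114
Longest matching prefix is /19 -> next hop Router E.

Router E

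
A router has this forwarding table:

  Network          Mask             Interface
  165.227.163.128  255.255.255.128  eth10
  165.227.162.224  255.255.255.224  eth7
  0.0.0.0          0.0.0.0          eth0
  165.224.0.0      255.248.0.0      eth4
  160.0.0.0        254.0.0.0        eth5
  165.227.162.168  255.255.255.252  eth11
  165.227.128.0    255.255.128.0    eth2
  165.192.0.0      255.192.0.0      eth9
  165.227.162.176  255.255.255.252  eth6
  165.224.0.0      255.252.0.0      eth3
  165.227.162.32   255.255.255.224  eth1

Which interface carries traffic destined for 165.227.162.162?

Routes whose prefix contains 165.227.162.162:
  0.0.0.0/0 (default, matches everything) -> eth0
  165.192.0.0/10 (165.192.0.0 - 165.255.255.255) -> eth9
  165.224.0.0/13 (165.224.0.0 - 165.231.255.255) -> eth4
  165.224.0.0/14 (165.224.0.0 - 165.227.255.255) -> eth3
  165.227.128.0/17 (165.227.128.0 - 165.227.255.255) -> eth2
More-specific entries that do NOT match:
  165.227.162.168/30 (165.227.162.168 - 165.227.162.171) does not contain 165.227.162.162
  165.227.162.176/30 (165.227.162.176 - 165.227.162.179) does not contain 165.227.162.162
  165.227.162.224/27 (165.227.162.224 - 165.227.162.255) does not contain 165.227.162.162
  165.227.162.32/27 (165.227.162.32 - 165.227.162.63) does not contain 165.227.162.162
  165.227.163.128/25 (165.227.163.128 - 165.227.163.255) does not contain 165.227.162.162
Longest matching prefix is /17 -> interface eth2.

eth2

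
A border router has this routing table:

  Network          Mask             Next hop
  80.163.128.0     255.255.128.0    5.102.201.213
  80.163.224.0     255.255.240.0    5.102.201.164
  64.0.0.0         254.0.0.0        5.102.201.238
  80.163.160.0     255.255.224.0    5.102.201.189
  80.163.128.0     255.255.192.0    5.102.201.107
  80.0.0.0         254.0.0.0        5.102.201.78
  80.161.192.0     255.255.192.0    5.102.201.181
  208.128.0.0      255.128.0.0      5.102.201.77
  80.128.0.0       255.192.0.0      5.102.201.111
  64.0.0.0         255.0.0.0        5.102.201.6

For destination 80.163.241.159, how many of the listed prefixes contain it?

3

Prefixes containing 80.163.241.159:
  80.0.0.0/7 (80.0.0.0 - 81.255.255.255)
  80.128.0.0/10 (80.128.0.0 - 80.191.255.255)
  80.163.128.0/17 (80.163.128.0 - 80.163.255.255)
Total matching entries: 3.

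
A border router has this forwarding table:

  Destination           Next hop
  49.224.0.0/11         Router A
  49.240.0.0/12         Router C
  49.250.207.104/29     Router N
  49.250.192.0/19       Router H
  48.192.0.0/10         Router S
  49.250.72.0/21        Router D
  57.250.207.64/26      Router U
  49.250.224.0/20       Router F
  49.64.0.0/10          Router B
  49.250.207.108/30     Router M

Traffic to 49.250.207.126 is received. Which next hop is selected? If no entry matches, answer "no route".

Router H

Routes whose prefix contains 49.250.207.126:
  49.224.0.0/11 (49.224.0.0 - 49.255.255.255) -> Router A
  49.240.0.0/12 (49.240.0.0 - 49.255.255.255) -> Router C
  49.250.192.0/19 (49.250.192.0 - 49.250.223.255) -> Router H
More-specific entries that do NOT match:
  49.250.207.108/30 (49.250.207.108 - 49.250.207.111) does not contain 49.250.207.126
  49.250.207.104/29 (49.250.207.104 - 49.250.207.111) does not contain 49.250.207.126
  57.250.207.64/26 (57.250.207.64 - 57.250.207.127) does not contain 49.250.207.126
  49.250.72.0/21 (49.250.72.0 - 49.250.79.255) does not contain 49.250.207.126
  49.250.224.0/20 (49.250.224.0 - 49.250.239.255) does not contain 49.250.207.126
Longest matching prefix is /19 -> next hop Router H.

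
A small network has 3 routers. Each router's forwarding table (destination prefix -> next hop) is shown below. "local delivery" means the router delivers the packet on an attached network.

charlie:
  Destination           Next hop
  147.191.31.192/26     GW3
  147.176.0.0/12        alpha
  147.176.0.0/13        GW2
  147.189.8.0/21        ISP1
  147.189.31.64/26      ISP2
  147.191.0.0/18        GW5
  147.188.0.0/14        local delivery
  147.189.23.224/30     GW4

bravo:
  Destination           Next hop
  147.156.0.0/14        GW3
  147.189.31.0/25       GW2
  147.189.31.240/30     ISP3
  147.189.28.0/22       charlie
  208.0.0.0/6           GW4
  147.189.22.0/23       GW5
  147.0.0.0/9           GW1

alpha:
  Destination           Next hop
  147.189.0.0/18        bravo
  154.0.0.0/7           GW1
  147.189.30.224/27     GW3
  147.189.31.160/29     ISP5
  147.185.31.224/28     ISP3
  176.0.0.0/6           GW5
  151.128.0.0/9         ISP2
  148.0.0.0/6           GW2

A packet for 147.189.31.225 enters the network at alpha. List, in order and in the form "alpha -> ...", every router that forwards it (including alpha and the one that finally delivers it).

alpha -> bravo -> charlie

At alpha: longest match for 147.189.31.225 is 147.189.0.0/18 -> bravo
At bravo: longest match for 147.189.31.225 is 147.189.28.0/22 -> charlie
At charlie: longest match for 147.189.31.225 is 147.188.0.0/14 -> local delivery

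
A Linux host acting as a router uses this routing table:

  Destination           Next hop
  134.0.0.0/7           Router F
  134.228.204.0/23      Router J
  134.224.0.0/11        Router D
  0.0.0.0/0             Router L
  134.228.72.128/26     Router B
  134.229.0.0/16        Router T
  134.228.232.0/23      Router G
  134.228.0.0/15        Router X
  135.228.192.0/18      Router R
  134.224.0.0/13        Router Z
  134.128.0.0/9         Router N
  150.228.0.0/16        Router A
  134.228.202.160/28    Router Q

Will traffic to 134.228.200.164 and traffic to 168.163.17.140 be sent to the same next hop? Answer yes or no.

no

134.228.200.164: longest match 134.228.0.0/15 -> Router X
168.163.17.140: longest match 0.0.0.0/0 -> Router L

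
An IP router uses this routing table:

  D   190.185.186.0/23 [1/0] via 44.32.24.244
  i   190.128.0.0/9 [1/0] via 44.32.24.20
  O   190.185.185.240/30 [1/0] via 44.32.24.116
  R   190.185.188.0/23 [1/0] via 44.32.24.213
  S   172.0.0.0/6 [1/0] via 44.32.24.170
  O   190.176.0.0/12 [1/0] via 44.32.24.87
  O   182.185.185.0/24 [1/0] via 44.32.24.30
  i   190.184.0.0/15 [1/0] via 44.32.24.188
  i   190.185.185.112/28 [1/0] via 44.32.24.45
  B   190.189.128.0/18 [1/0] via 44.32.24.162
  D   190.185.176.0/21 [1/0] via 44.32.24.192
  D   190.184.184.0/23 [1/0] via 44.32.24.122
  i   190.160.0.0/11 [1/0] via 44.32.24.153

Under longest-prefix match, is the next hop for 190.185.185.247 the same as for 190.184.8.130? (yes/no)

190.185.185.247: longest match 190.184.0.0/15 -> 44.32.24.188
190.184.8.130: longest match 190.184.0.0/15 -> 44.32.24.188

yes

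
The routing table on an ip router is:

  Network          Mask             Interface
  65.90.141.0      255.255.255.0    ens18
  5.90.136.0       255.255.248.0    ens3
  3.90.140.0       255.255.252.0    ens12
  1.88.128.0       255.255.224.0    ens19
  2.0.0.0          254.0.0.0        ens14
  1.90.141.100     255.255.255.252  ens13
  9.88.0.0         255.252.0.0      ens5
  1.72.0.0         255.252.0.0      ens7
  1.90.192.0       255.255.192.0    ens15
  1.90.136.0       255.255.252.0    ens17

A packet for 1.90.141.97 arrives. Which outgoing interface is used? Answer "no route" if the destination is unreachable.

no route

No entry's prefix contains 1.90.141.97; there is no default route.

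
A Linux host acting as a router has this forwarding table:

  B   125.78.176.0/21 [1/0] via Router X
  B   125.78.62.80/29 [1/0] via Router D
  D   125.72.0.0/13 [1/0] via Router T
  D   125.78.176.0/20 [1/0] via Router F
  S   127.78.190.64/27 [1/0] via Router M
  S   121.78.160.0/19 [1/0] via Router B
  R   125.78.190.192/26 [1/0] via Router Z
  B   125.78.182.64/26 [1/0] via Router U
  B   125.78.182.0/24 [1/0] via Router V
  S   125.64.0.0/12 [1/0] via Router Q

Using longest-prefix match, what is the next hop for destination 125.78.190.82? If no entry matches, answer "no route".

Router F

Routes whose prefix contains 125.78.190.82:
  125.64.0.0/12 (125.64.0.0 - 125.79.255.255) -> Router Q
  125.72.0.0/13 (125.72.0.0 - 125.79.255.255) -> Router T
  125.78.176.0/20 (125.78.176.0 - 125.78.191.255) -> Router F
More-specific entries that do NOT match:
  125.78.62.80/29 (125.78.62.80 - 125.78.62.87) does not contain 125.78.190.82
  127.78.190.64/27 (127.78.190.64 - 127.78.190.95) does not contain 125.78.190.82
  125.78.190.192/26 (125.78.190.192 - 125.78.190.255) does not contain 125.78.190.82
  125.78.182.64/26 (125.78.182.64 - 125.78.182.127) does not contain 125.78.190.82
  125.78.182.0/24 (125.78.182.0 - 125.78.182.255) does not contain 125.78.190.82
  125.78.176.0/21 (125.78.176.0 - 125.78.183.255) does not contain 125.78.190.82
Longest matching prefix is /20 -> next hop Router F.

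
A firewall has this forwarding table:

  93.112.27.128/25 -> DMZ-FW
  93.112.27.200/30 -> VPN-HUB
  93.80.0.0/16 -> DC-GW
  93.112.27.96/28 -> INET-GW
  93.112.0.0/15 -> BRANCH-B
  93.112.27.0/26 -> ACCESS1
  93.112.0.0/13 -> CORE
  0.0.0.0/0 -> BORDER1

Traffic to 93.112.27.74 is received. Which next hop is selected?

Routes whose prefix contains 93.112.27.74:
  0.0.0.0/0 (default, matches everything) -> BORDER1
  93.112.0.0/13 (93.112.0.0 - 93.119.255.255) -> CORE
  93.112.0.0/15 (93.112.0.0 - 93.113.255.255) -> BRANCH-B
More-specific entries that do NOT match:
  93.112.27.200/30 (93.112.27.200 - 93.112.27.203) does not contain 93.112.27.74
  93.112.27.96/28 (93.112.27.96 - 93.112.27.111) does not contain 93.112.27.74
  93.112.27.0/26 (93.112.27.0 - 93.112.27.63) does not contain 93.112.27.74
  93.112.27.128/25 (93.112.27.128 - 93.112.27.255) does not contain 93.112.27.74
  93.80.0.0/16 (93.80.0.0 - 93.80.255.255) does not contain 93.112.27.74
Longest matching prefix is /15 -> next hop BRANCH-B.

BRANCH-B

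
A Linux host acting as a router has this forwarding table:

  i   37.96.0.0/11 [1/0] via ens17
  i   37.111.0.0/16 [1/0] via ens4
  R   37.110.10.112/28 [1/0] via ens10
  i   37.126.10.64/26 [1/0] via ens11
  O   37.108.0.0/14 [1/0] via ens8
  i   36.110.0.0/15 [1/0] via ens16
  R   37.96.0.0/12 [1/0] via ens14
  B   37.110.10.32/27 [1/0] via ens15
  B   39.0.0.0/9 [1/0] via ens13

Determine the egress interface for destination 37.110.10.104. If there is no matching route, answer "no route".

ens8

Routes whose prefix contains 37.110.10.104:
  37.96.0.0/11 (37.96.0.0 - 37.127.255.255) -> ens17
  37.96.0.0/12 (37.96.0.0 - 37.111.255.255) -> ens14
  37.108.0.0/14 (37.108.0.0 - 37.111.255.255) -> ens8
More-specific entries that do NOT match:
  37.110.10.112/28 (37.110.10.112 - 37.110.10.127) does not contain 37.110.10.104
  37.110.10.32/27 (37.110.10.32 - 37.110.10.63) does not contain 37.110.10.104
  37.126.10.64/26 (37.126.10.64 - 37.126.10.127) does not contain 37.110.10.104
  37.111.0.0/16 (37.111.0.0 - 37.111.255.255) does not contain 37.110.10.104
  36.110.0.0/15 (36.110.0.0 - 36.111.255.255) does not contain 37.110.10.104
Longest matching prefix is /14 -> interface ens8.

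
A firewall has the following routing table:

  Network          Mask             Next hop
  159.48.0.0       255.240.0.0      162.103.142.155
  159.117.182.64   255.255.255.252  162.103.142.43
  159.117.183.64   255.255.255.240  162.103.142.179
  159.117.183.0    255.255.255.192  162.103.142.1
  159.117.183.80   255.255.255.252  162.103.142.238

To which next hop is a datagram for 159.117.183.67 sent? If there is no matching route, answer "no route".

Routes whose prefix contains 159.117.183.67:
  159.117.183.64/28 (159.117.183.64 - 159.117.183.79) -> 162.103.142.179
More-specific entries that do NOT match:
  159.117.182.64/30 (159.117.182.64 - 159.117.182.67) does not contain 159.117.183.67
  159.117.183.80/30 (159.117.183.80 - 159.117.183.83) does not contain 159.117.183.67
Longest matching prefix is /28 -> next hop 162.103.142.179.

162.103.142.179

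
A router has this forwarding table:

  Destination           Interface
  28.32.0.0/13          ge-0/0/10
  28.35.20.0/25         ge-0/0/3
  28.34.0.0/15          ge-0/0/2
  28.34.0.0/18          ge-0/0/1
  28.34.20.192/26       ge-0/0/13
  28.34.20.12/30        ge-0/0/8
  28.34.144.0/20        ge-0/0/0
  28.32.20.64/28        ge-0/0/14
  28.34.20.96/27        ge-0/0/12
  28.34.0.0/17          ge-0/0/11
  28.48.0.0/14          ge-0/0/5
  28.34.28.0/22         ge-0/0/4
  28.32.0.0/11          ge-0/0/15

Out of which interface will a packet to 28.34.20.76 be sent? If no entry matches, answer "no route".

ge-0/0/1

Routes whose prefix contains 28.34.20.76:
  28.32.0.0/11 (28.32.0.0 - 28.63.255.255) -> ge-0/0/15
  28.32.0.0/13 (28.32.0.0 - 28.39.255.255) -> ge-0/0/10
  28.34.0.0/15 (28.34.0.0 - 28.35.255.255) -> ge-0/0/2
  28.34.0.0/17 (28.34.0.0 - 28.34.127.255) -> ge-0/0/11
  28.34.0.0/18 (28.34.0.0 - 28.34.63.255) -> ge-0/0/1
More-specific entries that do NOT match:
  28.34.20.12/30 (28.34.20.12 - 28.34.20.15) does not contain 28.34.20.76
  28.32.20.64/28 (28.32.20.64 - 28.32.20.79) does not contain 28.34.20.76
  28.34.20.96/27 (28.34.20.96 - 28.34.20.127) does not contain 28.34.20.76
  28.34.20.192/26 (28.34.20.192 - 28.34.20.255) does not contain 28.34.20.76
  28.35.20.0/25 (28.35.20.0 - 28.35.20.127) does not contain 28.34.20.76
  28.34.28.0/22 (28.34.28.0 - 28.34.31.255) does not contain 28.34.20.76
  28.34.144.0/20 (28.34.144.0 - 28.34.159.255) does not contain 28.34.20.76
Longest matching prefix is /18 -> interface ge-0/0/1.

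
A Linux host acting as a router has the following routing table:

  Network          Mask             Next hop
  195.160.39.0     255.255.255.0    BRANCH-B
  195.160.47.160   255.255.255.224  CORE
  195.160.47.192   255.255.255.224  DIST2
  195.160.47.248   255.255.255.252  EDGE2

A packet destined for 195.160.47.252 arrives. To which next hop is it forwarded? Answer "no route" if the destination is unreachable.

no route

No entry's prefix contains 195.160.47.252; there is no default route.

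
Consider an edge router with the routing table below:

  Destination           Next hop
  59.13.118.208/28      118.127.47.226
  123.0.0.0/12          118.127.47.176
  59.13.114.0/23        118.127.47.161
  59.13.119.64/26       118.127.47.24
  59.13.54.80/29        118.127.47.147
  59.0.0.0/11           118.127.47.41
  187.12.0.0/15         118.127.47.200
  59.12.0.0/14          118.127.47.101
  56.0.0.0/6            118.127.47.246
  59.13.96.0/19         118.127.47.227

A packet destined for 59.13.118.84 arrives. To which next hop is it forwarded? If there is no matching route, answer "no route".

Routes whose prefix contains 59.13.118.84:
  56.0.0.0/6 (56.0.0.0 - 59.255.255.255) -> 118.127.47.246
  59.0.0.0/11 (59.0.0.0 - 59.31.255.255) -> 118.127.47.41
  59.12.0.0/14 (59.12.0.0 - 59.15.255.255) -> 118.127.47.101
  59.13.96.0/19 (59.13.96.0 - 59.13.127.255) -> 118.127.47.227
More-specific entries that do NOT match:
  59.13.54.80/29 (59.13.54.80 - 59.13.54.87) does not contain 59.13.118.84
  59.13.118.208/28 (59.13.118.208 - 59.13.118.223) does not contain 59.13.118.84
  59.13.119.64/26 (59.13.119.64 - 59.13.119.127) does not contain 59.13.118.84
  59.13.114.0/23 (59.13.114.0 - 59.13.115.255) does not contain 59.13.118.84
Longest matching prefix is /19 -> next hop 118.127.47.227.

118.127.47.227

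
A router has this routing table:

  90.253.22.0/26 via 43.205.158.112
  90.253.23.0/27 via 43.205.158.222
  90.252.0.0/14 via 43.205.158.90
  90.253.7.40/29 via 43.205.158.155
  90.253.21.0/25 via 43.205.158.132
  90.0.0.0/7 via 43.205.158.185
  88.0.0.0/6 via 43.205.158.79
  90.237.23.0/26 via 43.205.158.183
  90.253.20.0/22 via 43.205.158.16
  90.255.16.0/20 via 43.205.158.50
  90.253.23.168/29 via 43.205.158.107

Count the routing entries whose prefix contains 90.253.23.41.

4

Prefixes containing 90.253.23.41:
  88.0.0.0/6 (88.0.0.0 - 91.255.255.255)
  90.0.0.0/7 (90.0.0.0 - 91.255.255.255)
  90.252.0.0/14 (90.252.0.0 - 90.255.255.255)
  90.253.20.0/22 (90.253.20.0 - 90.253.23.255)
Total matching entries: 4.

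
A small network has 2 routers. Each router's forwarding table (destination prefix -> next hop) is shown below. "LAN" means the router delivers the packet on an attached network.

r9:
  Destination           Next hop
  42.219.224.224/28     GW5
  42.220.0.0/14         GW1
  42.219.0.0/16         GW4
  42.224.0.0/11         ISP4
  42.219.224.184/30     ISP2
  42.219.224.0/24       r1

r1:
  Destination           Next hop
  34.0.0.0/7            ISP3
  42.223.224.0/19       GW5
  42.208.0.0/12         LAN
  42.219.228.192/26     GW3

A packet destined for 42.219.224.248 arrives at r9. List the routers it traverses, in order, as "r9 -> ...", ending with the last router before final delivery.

At r9: longest match for 42.219.224.248 is 42.219.224.0/24 -> r1
At r1: longest match for 42.219.224.248 is 42.208.0.0/12 -> LAN

r9 -> r1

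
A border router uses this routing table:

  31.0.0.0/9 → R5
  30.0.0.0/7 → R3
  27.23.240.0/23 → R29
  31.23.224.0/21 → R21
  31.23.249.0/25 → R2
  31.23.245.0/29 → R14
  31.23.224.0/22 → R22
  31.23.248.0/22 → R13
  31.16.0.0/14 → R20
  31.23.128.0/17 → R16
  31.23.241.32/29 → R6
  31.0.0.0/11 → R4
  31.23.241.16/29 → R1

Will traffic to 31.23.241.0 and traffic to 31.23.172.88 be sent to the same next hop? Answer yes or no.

31.23.241.0: longest match 31.23.128.0/17 -> R16
31.23.172.88: longest match 31.23.128.0/17 -> R16

yes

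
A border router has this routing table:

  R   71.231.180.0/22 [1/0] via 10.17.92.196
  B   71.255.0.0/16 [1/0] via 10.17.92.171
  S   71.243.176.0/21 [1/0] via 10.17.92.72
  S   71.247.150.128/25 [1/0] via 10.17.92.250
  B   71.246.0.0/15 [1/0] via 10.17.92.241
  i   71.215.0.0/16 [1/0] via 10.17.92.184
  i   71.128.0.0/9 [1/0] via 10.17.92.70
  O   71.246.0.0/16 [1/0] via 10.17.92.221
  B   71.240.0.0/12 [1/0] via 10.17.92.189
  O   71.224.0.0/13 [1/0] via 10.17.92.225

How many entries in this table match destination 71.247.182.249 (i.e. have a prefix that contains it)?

3

Prefixes containing 71.247.182.249:
  71.128.0.0/9 (71.128.0.0 - 71.255.255.255)
  71.240.0.0/12 (71.240.0.0 - 71.255.255.255)
  71.246.0.0/15 (71.246.0.0 - 71.247.255.255)
Total matching entries: 3.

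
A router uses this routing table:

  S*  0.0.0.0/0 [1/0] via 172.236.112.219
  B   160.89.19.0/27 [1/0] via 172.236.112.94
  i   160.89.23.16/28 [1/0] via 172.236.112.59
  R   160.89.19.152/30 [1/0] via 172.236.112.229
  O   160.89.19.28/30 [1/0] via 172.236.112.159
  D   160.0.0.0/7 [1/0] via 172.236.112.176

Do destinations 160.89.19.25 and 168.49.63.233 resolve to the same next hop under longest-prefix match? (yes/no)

no

160.89.19.25: longest match 160.89.19.0/27 -> 172.236.112.94
168.49.63.233: longest match 0.0.0.0/0 -> 172.236.112.219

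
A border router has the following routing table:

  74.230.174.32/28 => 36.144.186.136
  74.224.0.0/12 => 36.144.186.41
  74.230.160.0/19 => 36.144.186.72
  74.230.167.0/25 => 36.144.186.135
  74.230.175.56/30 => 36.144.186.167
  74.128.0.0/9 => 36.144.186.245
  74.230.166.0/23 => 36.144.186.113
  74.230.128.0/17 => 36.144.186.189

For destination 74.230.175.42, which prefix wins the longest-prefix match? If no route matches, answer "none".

74.230.160.0/19

Entries matching 74.230.175.42:
  74.128.0.0/9 (74.128.0.0 - 74.255.255.255)
  74.224.0.0/12 (74.224.0.0 - 74.239.255.255)
  74.230.128.0/17 (74.230.128.0 - 74.230.255.255)
  74.230.160.0/19 (74.230.160.0 - 74.230.191.255)
Most specific is 74.230.160.0/19.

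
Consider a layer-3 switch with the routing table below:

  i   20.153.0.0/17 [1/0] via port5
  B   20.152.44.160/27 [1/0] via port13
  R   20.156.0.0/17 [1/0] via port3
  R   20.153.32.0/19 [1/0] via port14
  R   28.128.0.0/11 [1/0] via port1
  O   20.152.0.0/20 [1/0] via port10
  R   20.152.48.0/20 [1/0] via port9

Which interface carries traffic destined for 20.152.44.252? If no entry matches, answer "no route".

No entry's prefix contains 20.152.44.252; there is no default route.

no route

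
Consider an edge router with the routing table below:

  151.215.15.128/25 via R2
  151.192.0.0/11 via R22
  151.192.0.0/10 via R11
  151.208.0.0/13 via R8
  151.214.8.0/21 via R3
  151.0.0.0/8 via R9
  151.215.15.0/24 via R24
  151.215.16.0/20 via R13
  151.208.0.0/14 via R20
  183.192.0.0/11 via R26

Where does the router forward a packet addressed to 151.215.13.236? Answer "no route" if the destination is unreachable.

R8

Routes whose prefix contains 151.215.13.236:
  151.0.0.0/8 (151.0.0.0 - 151.255.255.255) -> R9
  151.192.0.0/10 (151.192.0.0 - 151.255.255.255) -> R11
  151.192.0.0/11 (151.192.0.0 - 151.223.255.255) -> R22
  151.208.0.0/13 (151.208.0.0 - 151.215.255.255) -> R8
More-specific entries that do NOT match:
  151.215.15.128/25 (151.215.15.128 - 151.215.15.255) does not contain 151.215.13.236
  151.215.15.0/24 (151.215.15.0 - 151.215.15.255) does not contain 151.215.13.236
  151.214.8.0/21 (151.214.8.0 - 151.214.15.255) does not contain 151.215.13.236
  151.215.16.0/20 (151.215.16.0 - 151.215.31.255) does not contain 151.215.13.236
  151.208.0.0/14 (151.208.0.0 - 151.211.255.255) does not contain 151.215.13.236
Longest matching prefix is /13 -> next hop R8.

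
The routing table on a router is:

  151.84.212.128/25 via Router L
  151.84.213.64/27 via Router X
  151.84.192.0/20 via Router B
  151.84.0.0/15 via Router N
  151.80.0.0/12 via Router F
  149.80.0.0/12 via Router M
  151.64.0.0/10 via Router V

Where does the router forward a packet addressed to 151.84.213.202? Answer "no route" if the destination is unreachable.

Routes whose prefix contains 151.84.213.202:
  151.64.0.0/10 (151.64.0.0 - 151.127.255.255) -> Router V
  151.80.0.0/12 (151.80.0.0 - 151.95.255.255) -> Router F
  151.84.0.0/15 (151.84.0.0 - 151.85.255.255) -> Router N
More-specific entries that do NOT match:
  151.84.213.64/27 (151.84.213.64 - 151.84.213.95) does not contain 151.84.213.202
  151.84.212.128/25 (151.84.212.128 - 151.84.212.255) does not contain 151.84.213.202
  151.84.192.0/20 (151.84.192.0 - 151.84.207.255) does not contain 151.84.213.202
Longest matching prefix is /15 -> next hop Router N.

Router N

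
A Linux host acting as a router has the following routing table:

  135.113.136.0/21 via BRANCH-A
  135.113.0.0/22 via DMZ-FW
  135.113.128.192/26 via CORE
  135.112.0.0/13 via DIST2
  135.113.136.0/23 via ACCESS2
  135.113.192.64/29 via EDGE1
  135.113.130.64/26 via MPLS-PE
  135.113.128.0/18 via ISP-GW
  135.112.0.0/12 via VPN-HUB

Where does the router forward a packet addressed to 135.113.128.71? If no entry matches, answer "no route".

ISP-GW

Routes whose prefix contains 135.113.128.71:
  135.112.0.0/12 (135.112.0.0 - 135.127.255.255) -> VPN-HUB
  135.112.0.0/13 (135.112.0.0 - 135.119.255.255) -> DIST2
  135.113.128.0/18 (135.113.128.0 - 135.113.191.255) -> ISP-GW
More-specific entries that do NOT match:
  135.113.192.64/29 (135.113.192.64 - 135.113.192.71) does not contain 135.113.128.71
  135.113.128.192/26 (135.113.128.192 - 135.113.128.255) does not contain 135.113.128.71
  135.113.130.64/26 (135.113.130.64 - 135.113.130.127) does not contain 135.113.128.71
  135.113.136.0/23 (135.113.136.0 - 135.113.137.255) does not contain 135.113.128.71
  135.113.0.0/22 (135.113.0.0 - 135.113.3.255) does not contain 135.113.128.71
  135.113.136.0/21 (135.113.136.0 - 135.113.143.255) does not contain 135.113.128.71
Longest matching prefix is /18 -> next hop ISP-GW.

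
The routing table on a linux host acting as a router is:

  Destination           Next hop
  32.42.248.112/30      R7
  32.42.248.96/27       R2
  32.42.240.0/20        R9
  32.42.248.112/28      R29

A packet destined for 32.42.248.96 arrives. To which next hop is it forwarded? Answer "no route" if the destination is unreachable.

R2

Routes whose prefix contains 32.42.248.96:
  32.42.240.0/20 (32.42.240.0 - 32.42.255.255) -> R9
  32.42.248.96/27 (32.42.248.96 - 32.42.248.127) -> R2
More-specific entries that do NOT match:
  32.42.248.112/30 (32.42.248.112 - 32.42.248.115) does not contain 32.42.248.96
  32.42.248.112/28 (32.42.248.112 - 32.42.248.127) does not contain 32.42.248.96
Longest matching prefix is /27 -> next hop R2.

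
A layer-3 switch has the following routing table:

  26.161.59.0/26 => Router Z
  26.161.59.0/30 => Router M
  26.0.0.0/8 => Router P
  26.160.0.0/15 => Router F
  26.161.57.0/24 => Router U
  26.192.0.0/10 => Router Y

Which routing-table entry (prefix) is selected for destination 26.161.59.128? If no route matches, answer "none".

Entries matching 26.161.59.128:
  26.0.0.0/8 (26.0.0.0 - 26.255.255.255)
  26.160.0.0/15 (26.160.0.0 - 26.161.255.255)
Most specific is 26.160.0.0/15.

26.160.0.0/15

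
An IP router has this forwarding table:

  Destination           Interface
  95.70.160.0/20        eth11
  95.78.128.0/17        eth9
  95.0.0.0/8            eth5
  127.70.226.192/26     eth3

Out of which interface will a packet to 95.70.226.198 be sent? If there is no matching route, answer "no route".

eth5

Routes whose prefix contains 95.70.226.198:
  95.0.0.0/8 (95.0.0.0 - 95.255.255.255) -> eth5
More-specific entries that do NOT match:
  127.70.226.192/26 (127.70.226.192 - 127.70.226.255) does not contain 95.70.226.198
  95.70.160.0/20 (95.70.160.0 - 95.70.175.255) does not contain 95.70.226.198
  95.78.128.0/17 (95.78.128.0 - 95.78.255.255) does not contain 95.70.226.198
Longest matching prefix is /8 -> interface eth5.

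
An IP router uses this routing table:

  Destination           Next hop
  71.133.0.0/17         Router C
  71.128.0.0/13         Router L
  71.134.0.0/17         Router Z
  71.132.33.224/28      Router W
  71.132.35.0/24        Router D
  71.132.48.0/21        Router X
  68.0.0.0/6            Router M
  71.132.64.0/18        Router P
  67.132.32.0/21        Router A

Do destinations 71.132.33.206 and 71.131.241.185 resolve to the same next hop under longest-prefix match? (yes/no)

yes

71.132.33.206: longest match 71.128.0.0/13 -> Router L
71.131.241.185: longest match 71.128.0.0/13 -> Router L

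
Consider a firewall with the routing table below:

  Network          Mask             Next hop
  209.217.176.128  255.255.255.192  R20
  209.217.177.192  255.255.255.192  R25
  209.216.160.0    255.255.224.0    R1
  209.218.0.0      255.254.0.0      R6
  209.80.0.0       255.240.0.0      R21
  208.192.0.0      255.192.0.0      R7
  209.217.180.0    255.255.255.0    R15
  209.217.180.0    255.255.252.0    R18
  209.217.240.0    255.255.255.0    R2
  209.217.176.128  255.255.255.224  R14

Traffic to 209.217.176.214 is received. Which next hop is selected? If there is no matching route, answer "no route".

no route

No entry's prefix contains 209.217.176.214; there is no default route.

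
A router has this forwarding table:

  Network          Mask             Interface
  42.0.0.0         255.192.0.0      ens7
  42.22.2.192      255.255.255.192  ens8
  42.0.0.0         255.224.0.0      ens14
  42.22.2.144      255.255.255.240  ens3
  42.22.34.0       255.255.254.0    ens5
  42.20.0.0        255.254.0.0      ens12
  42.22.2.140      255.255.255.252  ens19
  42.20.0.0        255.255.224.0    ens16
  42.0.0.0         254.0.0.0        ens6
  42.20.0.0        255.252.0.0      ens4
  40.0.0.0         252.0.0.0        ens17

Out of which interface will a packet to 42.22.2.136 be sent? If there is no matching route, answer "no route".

ens4

Routes whose prefix contains 42.22.2.136:
  40.0.0.0/6 (40.0.0.0 - 43.255.255.255) -> ens17
  42.0.0.0/7 (42.0.0.0 - 43.255.255.255) -> ens6
  42.0.0.0/10 (42.0.0.0 - 42.63.255.255) -> ens7
  42.0.0.0/11 (42.0.0.0 - 42.31.255.255) -> ens14
  42.20.0.0/14 (42.20.0.0 - 42.23.255.255) -> ens4
More-specific entries that do NOT match:
  42.22.2.140/30 (42.22.2.140 - 42.22.2.143) does not contain 42.22.2.136
  42.22.2.144/28 (42.22.2.144 - 42.22.2.159) does not contain 42.22.2.136
  42.22.2.192/26 (42.22.2.192 - 42.22.2.255) does not contain 42.22.2.136
  42.22.34.0/23 (42.22.34.0 - 42.22.35.255) does not contain 42.22.2.136
  42.20.0.0/19 (42.20.0.0 - 42.20.31.255) does not contain 42.22.2.136
  42.20.0.0/15 (42.20.0.0 - 42.21.255.255) does not contain 42.22.2.136
Longest matching prefix is /14 -> interface ens4.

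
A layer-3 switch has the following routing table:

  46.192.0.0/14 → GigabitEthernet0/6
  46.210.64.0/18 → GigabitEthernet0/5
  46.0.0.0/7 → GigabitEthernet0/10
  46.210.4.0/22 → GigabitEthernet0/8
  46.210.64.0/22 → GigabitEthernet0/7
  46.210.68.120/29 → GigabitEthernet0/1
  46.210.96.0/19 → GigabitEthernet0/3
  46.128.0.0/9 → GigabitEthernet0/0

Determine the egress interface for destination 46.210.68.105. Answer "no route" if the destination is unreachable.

GigabitEthernet0/5

Routes whose prefix contains 46.210.68.105:
  46.0.0.0/7 (46.0.0.0 - 47.255.255.255) -> GigabitEthernet0/10
  46.128.0.0/9 (46.128.0.0 - 46.255.255.255) -> GigabitEthernet0/0
  46.210.64.0/18 (46.210.64.0 - 46.210.127.255) -> GigabitEthernet0/5
More-specific entries that do NOT match:
  46.210.68.120/29 (46.210.68.120 - 46.210.68.127) does not contain 46.210.68.105
  46.210.4.0/22 (46.210.4.0 - 46.210.7.255) does not contain 46.210.68.105
  46.210.64.0/22 (46.210.64.0 - 46.210.67.255) does not contain 46.210.68.105
  46.210.96.0/19 (46.210.96.0 - 46.210.127.255) does not contain 46.210.68.105
Longest matching prefix is /18 -> interface GigabitEthernet0/5.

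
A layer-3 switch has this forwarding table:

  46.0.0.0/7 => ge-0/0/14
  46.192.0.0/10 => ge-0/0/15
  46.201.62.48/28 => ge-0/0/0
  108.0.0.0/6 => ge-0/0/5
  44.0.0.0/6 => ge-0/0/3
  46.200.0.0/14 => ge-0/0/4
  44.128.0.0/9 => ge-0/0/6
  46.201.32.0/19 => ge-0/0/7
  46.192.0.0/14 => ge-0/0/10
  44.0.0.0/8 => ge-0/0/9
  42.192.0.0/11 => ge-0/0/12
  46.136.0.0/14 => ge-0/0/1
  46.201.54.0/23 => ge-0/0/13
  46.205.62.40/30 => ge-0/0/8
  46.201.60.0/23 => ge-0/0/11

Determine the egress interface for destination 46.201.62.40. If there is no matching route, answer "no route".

ge-0/0/7

Routes whose prefix contains 46.201.62.40:
  44.0.0.0/6 (44.0.0.0 - 47.255.255.255) -> ge-0/0/3
  46.0.0.0/7 (46.0.0.0 - 47.255.255.255) -> ge-0/0/14
  46.192.0.0/10 (46.192.0.0 - 46.255.255.255) -> ge-0/0/15
  46.200.0.0/14 (46.200.0.0 - 46.203.255.255) -> ge-0/0/4
  46.201.32.0/19 (46.201.32.0 - 46.201.63.255) -> ge-0/0/7
More-specific entries that do NOT match:
  46.205.62.40/30 (46.205.62.40 - 46.205.62.43) does not contain 46.201.62.40
  46.201.62.48/28 (46.201.62.48 - 46.201.62.63) does not contain 46.201.62.40
  46.201.54.0/23 (46.201.54.0 - 46.201.55.255) does not contain 46.201.62.40
  46.201.60.0/23 (46.201.60.0 - 46.201.61.255) does not contain 46.201.62.40
Longest matching prefix is /19 -> interface ge-0/0/7.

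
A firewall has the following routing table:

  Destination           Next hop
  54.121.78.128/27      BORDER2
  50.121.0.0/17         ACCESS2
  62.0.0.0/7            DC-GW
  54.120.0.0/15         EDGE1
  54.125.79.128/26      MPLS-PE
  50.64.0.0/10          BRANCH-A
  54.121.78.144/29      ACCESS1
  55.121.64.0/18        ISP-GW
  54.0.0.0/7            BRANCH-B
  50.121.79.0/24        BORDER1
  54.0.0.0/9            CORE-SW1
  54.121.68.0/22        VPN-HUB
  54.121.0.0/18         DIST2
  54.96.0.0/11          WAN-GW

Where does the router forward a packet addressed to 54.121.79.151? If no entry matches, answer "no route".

EDGE1

Routes whose prefix contains 54.121.79.151:
  54.0.0.0/7 (54.0.0.0 - 55.255.255.255) -> BRANCH-B
  54.0.0.0/9 (54.0.0.0 - 54.127.255.255) -> CORE-SW1
  54.96.0.0/11 (54.96.0.0 - 54.127.255.255) -> WAN-GW
  54.120.0.0/15 (54.120.0.0 - 54.121.255.255) -> EDGE1
More-specific entries that do NOT match:
  54.121.78.144/29 (54.121.78.144 - 54.121.78.151) does not contain 54.121.79.151
  54.121.78.128/27 (54.121.78.128 - 54.121.78.159) does not contain 54.121.79.151
  54.125.79.128/26 (54.125.79.128 - 54.125.79.191) does not contain 54.121.79.151
  50.121.79.0/24 (50.121.79.0 - 50.121.79.255) does not contain 54.121.79.151
  54.121.68.0/22 (54.121.68.0 - 54.121.71.255) does not contain 54.121.79.151
  55.121.64.0/18 (55.121.64.0 - 55.121.127.255) does not contain 54.121.79.151
  54.121.0.0/18 (54.121.0.0 - 54.121.63.255) does not contain 54.121.79.151
  50.121.0.0/17 (50.121.0.0 - 50.121.127.255) does not contain 54.121.79.151
Longest matching prefix is /15 -> next hop EDGE1.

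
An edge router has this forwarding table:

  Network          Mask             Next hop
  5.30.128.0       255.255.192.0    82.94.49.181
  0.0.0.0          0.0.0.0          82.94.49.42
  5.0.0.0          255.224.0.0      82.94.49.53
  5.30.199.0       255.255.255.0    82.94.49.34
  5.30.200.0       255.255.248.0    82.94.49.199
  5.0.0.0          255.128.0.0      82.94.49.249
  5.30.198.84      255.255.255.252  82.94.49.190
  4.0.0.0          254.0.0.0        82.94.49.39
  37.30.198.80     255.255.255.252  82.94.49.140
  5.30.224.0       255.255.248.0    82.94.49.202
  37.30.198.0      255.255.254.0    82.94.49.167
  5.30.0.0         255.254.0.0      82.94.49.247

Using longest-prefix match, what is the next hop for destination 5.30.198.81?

Routes whose prefix contains 5.30.198.81:
  0.0.0.0/0 (default, matches everything) -> 82.94.49.42
  4.0.0.0/7 (4.0.0.0 - 5.255.255.255) -> 82.94.49.39
  5.0.0.0/9 (5.0.0.0 - 5.127.255.255) -> 82.94.49.249
  5.0.0.0/11 (5.0.0.0 - 5.31.255.255) -> 82.94.49.53
  5.30.0.0/15 (5.30.0.0 - 5.31.255.255) -> 82.94.49.247
More-specific entries that do NOT match:
  5.30.198.84/30 (5.30.198.84 - 5.30.198.87) does not contain 5.30.198.81
  37.30.198.80/30 (37.30.198.80 - 37.30.198.83) does not contain 5.30.198.81
  5.30.199.0/24 (5.30.199.0 - 5.30.199.255) does not contain 5.30.198.81
  37.30.198.0/23 (37.30.198.0 - 37.30.199.255) does not contain 5.30.198.81
  5.30.200.0/21 (5.30.200.0 - 5.30.207.255) does not contain 5.30.198.81
  5.30.224.0/21 (5.30.224.0 - 5.30.231.255) does not contain 5.30.198.81
  5.30.128.0/18 (5.30.128.0 - 5.30.191.255) does not contain 5.30.198.81
Longest matching prefix is /15 -> next hop 82.94.49.247.

82.94.49.247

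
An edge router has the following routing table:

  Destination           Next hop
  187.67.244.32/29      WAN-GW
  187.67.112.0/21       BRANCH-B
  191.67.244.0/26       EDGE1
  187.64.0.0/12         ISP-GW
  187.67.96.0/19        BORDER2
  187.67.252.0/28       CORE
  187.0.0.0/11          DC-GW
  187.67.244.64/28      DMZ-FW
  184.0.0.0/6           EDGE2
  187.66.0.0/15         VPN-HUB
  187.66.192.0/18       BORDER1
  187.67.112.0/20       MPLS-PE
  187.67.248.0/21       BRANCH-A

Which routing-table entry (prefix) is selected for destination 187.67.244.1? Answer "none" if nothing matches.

Entries matching 187.67.244.1:
  184.0.0.0/6 (184.0.0.0 - 187.255.255.255)
  187.64.0.0/12 (187.64.0.0 - 187.79.255.255)
  187.66.0.0/15 (187.66.0.0 - 187.67.255.255)
Most specific is 187.66.0.0/15.

187.66.0.0/15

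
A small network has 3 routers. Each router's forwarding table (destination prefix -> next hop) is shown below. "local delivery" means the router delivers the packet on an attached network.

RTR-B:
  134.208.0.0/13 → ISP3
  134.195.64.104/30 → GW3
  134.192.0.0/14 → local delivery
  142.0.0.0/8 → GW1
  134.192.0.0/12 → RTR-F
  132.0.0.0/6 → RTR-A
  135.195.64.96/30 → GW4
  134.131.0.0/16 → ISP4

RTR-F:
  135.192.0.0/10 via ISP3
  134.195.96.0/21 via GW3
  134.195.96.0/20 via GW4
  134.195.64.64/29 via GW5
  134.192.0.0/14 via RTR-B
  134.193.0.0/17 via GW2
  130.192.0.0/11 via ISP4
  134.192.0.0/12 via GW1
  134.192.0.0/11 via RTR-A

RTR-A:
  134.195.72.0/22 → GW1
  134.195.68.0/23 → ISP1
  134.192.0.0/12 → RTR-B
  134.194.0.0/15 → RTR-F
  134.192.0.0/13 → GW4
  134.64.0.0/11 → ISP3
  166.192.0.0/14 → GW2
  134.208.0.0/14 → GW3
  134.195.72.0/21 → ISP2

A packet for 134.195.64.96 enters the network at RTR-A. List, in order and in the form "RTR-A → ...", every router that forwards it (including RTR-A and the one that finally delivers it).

RTR-A → RTR-F → RTR-B

At RTR-A: longest match for 134.195.64.96 is 134.194.0.0/15 -> RTR-F
At RTR-F: longest match for 134.195.64.96 is 134.192.0.0/14 -> RTR-B
At RTR-B: longest match for 134.195.64.96 is 134.192.0.0/14 -> local delivery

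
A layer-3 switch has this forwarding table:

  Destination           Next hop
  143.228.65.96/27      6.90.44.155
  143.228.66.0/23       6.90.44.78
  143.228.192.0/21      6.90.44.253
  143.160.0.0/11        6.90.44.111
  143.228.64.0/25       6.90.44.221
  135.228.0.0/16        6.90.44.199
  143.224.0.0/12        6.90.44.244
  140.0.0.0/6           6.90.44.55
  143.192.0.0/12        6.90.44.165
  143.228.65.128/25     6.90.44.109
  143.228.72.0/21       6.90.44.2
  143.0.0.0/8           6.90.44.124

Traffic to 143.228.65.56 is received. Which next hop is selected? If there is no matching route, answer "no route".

Routes whose prefix contains 143.228.65.56:
  140.0.0.0/6 (140.0.0.0 - 143.255.255.255) -> 6.90.44.55
  143.0.0.0/8 (143.0.0.0 - 143.255.255.255) -> 6.90.44.124
  143.224.0.0/12 (143.224.0.0 - 143.239.255.255) -> 6.90.44.244
More-specific entries that do NOT match:
  143.228.65.96/27 (143.228.65.96 - 143.228.65.127) does not contain 143.228.65.56
  143.228.64.0/25 (143.228.64.0 - 143.228.64.127) does not contain 143.228.65.56
  143.228.65.128/25 (143.228.65.128 - 143.228.65.255) does not contain 143.228.65.56
  143.228.66.0/23 (143.228.66.0 - 143.228.67.255) does not contain 143.228.65.56
  143.228.192.0/21 (143.228.192.0 - 143.228.199.255) does not contain 143.228.65.56
  143.228.72.0/21 (143.228.72.0 - 143.228.79.255) does not contain 143.228.65.56
  135.228.0.0/16 (135.228.0.0 - 135.228.255.255) does not contain 143.228.65.56
Longest matching prefix is /12 -> next hop 6.90.44.244.

6.90.44.244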